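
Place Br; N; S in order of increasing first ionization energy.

S, Br, N

N is in period 2, group 15; S is in period 3, group 16; Br is in period 4, group 17.
IE₁ increases left→right with effective nuclear charge and decreases top→bottom as the valence shell moves farther out.
A diagonal step moves right (one effect) and down (the opposite effect) at once.
Br > S: period and group pull opposite ways; the across-period shift dominates (1140 vs 1000 kJ/mol).
N > Br: period and group pull opposite ways; the down-group shift dominates (1402 vs 1140 kJ/mol).
Tabulated first ionization energy (kJ/mol): N 1402, S 1000, Br 1140.
So from lowest to highest: S < Br < N.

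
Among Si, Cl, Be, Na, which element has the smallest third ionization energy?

IE_3 is the cost of taking one more electron from the +2 cation: Si²⁺ still has 2 valence electrons; Cl²⁺ still has 5 valence electrons; Be²⁺ is the bare [He] core; Na²⁺ is already 1 electron into the core.
Breaking into a closed-shell core is much more expensive than removing a leftover valence electron — Na and Be have the largest IE_3 here.
Valence configurations: Si²⁺ [Ne]3s², Cl²⁺ [Ne]3s²3p³.
Tabulated IE_3 (kJ/mol): Si 3232, Cl 3822, Be 14849, Na 6910.
Hence IE_3: Si < Cl < Na < Be.

Si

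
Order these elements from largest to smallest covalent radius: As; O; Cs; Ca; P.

O is in period 2, group 16; P is in period 3, group 15; Ca is in period 4, group 2; As is in period 4, group 15; Cs is in period 6, group 1.
Atomic radius shrinks across a period as nuclear charge pulls the same shell inward, and grows down a group as new shells are added.
These span different periods and groups, so the two trends combine.
P > O: relative to O, both the across-period and down-group shifts push P's atomic radius up.
As > P: they share group 15; the group trend gives As the larger value.
Ca > As: both are in period 4; the period trend gives Ca the larger value.
Cs > Ca: both effects reinforce here, so Cs is clearly the larger of the two.
Approximate values (pm): O 63, P 111, Ca 171, As 121, Cs 232.
So from largest to smallest: Cs > Ca > As > P > O.

Cs > Ca > As > P > O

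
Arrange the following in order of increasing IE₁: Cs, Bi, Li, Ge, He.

He is in period 1, group 18; Li is in period 2, group 1; Ge is in period 4, group 14; Cs is in period 6, group 1; Bi is in period 6, group 15.
First ionization energy rises across a period (greater Z_eff holds electrons more tightly) and falls down a group (valence electrons are farther from the nucleus).
These span different periods and groups, so the two trends combine.
Li > Cs: Li sits above Cs in group 1, so the down-group effect alone puts Li higher.
Bi > Li: the two effects oppose for this pair; the across-period effect wins (703 vs 520 kJ/mol).
Ge > Bi: period and group pull opposite ways; the down-group shift dominates (762 vs 703 kJ/mol).
He > Ge: relative to Ge, both the across-period and down-group shifts push He's first ionization energy up.
For reference (kJ/mol): He 2372, Li 520, Ge 762, Cs 376, Bi 703.
So from lowest to highest: Cs < Li < Bi < Ge < He.

Cs < Li < Bi < Ge < He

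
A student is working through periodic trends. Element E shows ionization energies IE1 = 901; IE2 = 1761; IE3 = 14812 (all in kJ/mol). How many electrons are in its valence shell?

Look for the largest jump between consecutive ionization energies: IE3/IE2 ≈ 8.4, far larger than any earlier ratio.
That jump marks the point where a core electron is being removed. So the atom has 2 valence electrons.

2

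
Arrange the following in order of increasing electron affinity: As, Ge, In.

Ge is in period 4, group 14; As is in period 4, group 15; In is in period 5, group 13.
Electron affinity generally becomes more exothermic across a period toward the halogens and less exothermic down a group.
Here both period and group differ, so the two effects have to be weighed against each other.
As > In: both effects reinforce here, so As is clearly the higher of the two.
Ge > As: this pair runs against the simple trend — see the exception note.
Note the exception: Ge has a higher electron affinity than As, contrary to the simple trend — adding an electron to As's half-filled 4p³ is unfavourable, so Ge (4p²) has the more exothermic EA.
Approximate values (kJ/mol): Ge 119, As 78, In 29.
So from lowest to highest: In < As < Ge.

In < As < Ge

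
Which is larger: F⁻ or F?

Forming F⁻ adds 1 electron to F. More electron–electron repulsion in the same shell, with unchanged nuclear charge, lets the cloud expand.
An anion is larger than its parent atom: F⁻ > F.

F⁻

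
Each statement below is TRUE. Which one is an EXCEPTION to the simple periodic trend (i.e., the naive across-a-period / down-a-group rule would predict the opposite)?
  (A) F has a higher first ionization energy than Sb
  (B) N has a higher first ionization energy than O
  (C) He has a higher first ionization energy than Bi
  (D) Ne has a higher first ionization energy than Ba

(B)

The general trend: first ionization energy increases across a period and decreases down a group.
(A) F (period 2, group 17) vs Sb (period 5, group 15): the stated order agrees with the simple trend.
(B) N (period 2, group 15) vs O (period 2, group 16): the stated order contradicts the simple trend.
(C) He (period 1, group 18) vs Bi (period 6, group 15): the stated order agrees with the simple trend.
(D) Ne (period 2, group 18) vs Ba (period 6, group 2): the stated order agrees with the simple trend.
The exception is (B): pairing an electron in O's 2p⁴ costs repulsion energy, so O ionizes more easily than half-filled N (2p³).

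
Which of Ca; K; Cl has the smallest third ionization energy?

After 2 electrons have been removed, what remains? Ca²⁺ is the bare [Ar] core; K²⁺ is already 1 electron into the core; Cl²⁺ still has 5 valence electrons.
Breaking into a closed-shell core is much more expensive than removing a leftover valence electron — K and Ca have the largest IE_3 here.
Tabulated IE_3 (kJ/mol): Ca 4912, K 4420, Cl 3822.
Hence IE_3: Cl < K < Ca.

Cl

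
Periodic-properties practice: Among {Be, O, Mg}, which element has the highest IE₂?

O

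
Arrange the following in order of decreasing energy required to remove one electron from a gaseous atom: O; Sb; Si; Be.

O, Be, Sb, Si

Be is in period 2, group 2; O is in period 2, group 16; Si is in period 3, group 14; Sb is in period 5, group 15.
Removing the outermost electron gets harder across a period and easier down a group.
Here both period and group differ, so the two effects have to be weighed against each other.
Sb > Si: period and group pull opposite ways; the across-period shift dominates (831 vs 786 kJ/mol).
Be > Sb: period and group pull opposite ways; the down-group shift dominates (900 vs 831 kJ/mol).
O > Be: both are in period 2; the period trend gives O the larger value.
For reference (kJ/mol): Be 900, O 1314, Si 786, Sb 831.
So from highest to lowest: O > Be > Sb > Si.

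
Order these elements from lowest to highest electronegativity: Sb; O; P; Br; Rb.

Rb, Sb, P, Br, O

O is in period 2, group 16; P is in period 3, group 15; Br is in period 4, group 17; Rb is in period 5, group 1; Sb is in period 5, group 15.
Electronegativity increases across a period and decreases down a group, tracking effective nuclear charge and atomic size.
These span different periods and groups, so the two trends combine.
Sb > Rb: both are in period 5; the period trend gives Sb the larger value.
P > Sb: P sits above Sb in group 15, so the down-group effect alone puts P higher.
Br > P: the two effects oppose for this pair; the across-period effect wins (2.96 vs 2.19).
O > Br: period and group pull opposite ways; the down-group shift dominates (3.44 vs 2.96).
For reference (Pauling): O 3.44, P 2.19, Br 2.96, Rb 0.82, Sb 2.05.
So from lowest to highest: Rb < Sb < P < Br < O.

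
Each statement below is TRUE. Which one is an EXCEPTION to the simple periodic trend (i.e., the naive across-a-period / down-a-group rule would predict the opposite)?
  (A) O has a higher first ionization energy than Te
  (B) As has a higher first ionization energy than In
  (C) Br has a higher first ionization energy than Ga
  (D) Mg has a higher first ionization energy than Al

The general trend: first ionization energy increases across a period and decreases down a group.
(A) O (period 2, group 16) vs Te (period 5, group 16): the stated order agrees with the simple trend.
(B) As (period 4, group 15) vs In (period 5, group 13): the stated order agrees with the simple trend.
(C) Br (period 4, group 17) vs Ga (period 4, group 13): the stated order agrees with the simple trend.
(D) Mg (period 3, group 2) vs Al (period 3, group 13): the stated order contradicts the simple trend.
The exception is (D): Al's single 3p electron is easier to remove than one from Mg's filled 3s².

(D)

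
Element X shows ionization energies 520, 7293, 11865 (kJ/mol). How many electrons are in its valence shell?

1

Look for the largest jump between consecutive ionization energies: IE2/IE1 ≈ 14.0, far larger than any earlier ratio.
That jump marks the point where a core electron is being removed. So the atom has 1 valence electron.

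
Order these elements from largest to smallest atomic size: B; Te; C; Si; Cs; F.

Cs, Te, Si, B, C, F

B is in period 2, group 13; C is in period 2, group 14; F is in period 2, group 17; Si is in period 3, group 14; Te is in period 5, group 16; Cs is in period 6, group 1.
Across a period the added protons contract the valence shell; down a group each new principal shell makes the atom larger.
Neither a single period nor a single group — weigh both effects.
C > F: C lies to the left of F in period 2, so the across-period effect alone puts C larger.
B > C: B lies to the left of C in period 2, so the across-period effect alone puts B larger.
Si > B: period and group pull opposite ways; the down-group shift dominates (116 vs 85 pm).
Te > Si: period and group pull opposite ways; the down-group shift dominates (136 vs 116 pm).
Cs > Te: both effects reinforce here, so Cs is clearly the larger of the two.
For reference (pm): B 85, C 75, F 64, Si 116, Te 136, Cs 232.
So from largest to smallest: Cs > Te > Si > B > C > F.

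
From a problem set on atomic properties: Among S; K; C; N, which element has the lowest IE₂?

S

Consider each +1 ion: S⁺ still has 5 valence electrons; K⁺ is the bare [Ar] core; C⁺ still has 3 valence electrons; N⁺ still has 4 valence electrons.
Breaking into a closed-shell core is much more expensive than removing a leftover valence electron — K has the largest IE_2 here.
Valence configurations: S⁺ [Ne]3s²3p³, C⁺ [He]2s²2p¹, N⁺ [He]2s²2p².
Approximate IE_2 values (kJ/mol): S 2252, K 3052, C 2353, N 2856.
Putting it together, IE_2: S < C < N < K.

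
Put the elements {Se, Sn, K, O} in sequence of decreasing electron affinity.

O is in period 2, group 16; K is in period 4, group 1; Se is in period 4, group 16; Sn is in period 5, group 14.
EA tends to increase across a period and decrease down a group, though the pattern is less regular than for IE or radius.
Here both period and group differ, so the two effects have to be weighed against each other.
Sn > K: period and group pull opposite ways; the across-period shift dominates (107 vs 48 kJ/mol).
O > Sn: both effects reinforce here, so O is clearly the higher of the two.
Se > O: this pair runs against the simple trend — see the exception note.
Note the exception: Se has a higher electron affinity than O, contrary to the simple trend — O's compact 2p subshell gives strong electron–electron repulsion on the added electron.
For reference (kJ/mol): O 141, K 48, Se 195, Sn 107.
So from highest to lowest: Se > O > Sn > K.

Se > O > Sn > K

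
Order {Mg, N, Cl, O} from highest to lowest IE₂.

Consider each +1 ion: Mg⁺ still has 1 valence electron; N⁺ still has 4 valence electrons; Cl⁺ still has 6 valence electrons; O⁺ still has 5 valence electrons.
All are still removing valence electrons, so compare the +1 ions as you would atoms: IE_2 generally rises across a period (higher Z_eff) and falls down a group (larger shell), subject to the usual subshell exceptions.
Valence configurations: Mg⁺ [Ne]3s¹, N⁺ [He]2s²2p², Cl⁺ [Ne]3s²3p⁴, O⁺ [He]2s²2p³.
The numbers (kJ/mol): Mg 1451, N 2856, Cl 2298, O 3388.
Overall IE_2 order: Mg < Cl < N < O.

O, N, Cl, Mg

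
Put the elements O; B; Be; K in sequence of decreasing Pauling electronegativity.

O, B, Be, K

Be is in period 2, group 2; B is in period 2, group 13; O is in period 2, group 16; K is in period 4, group 1.
Electronegativity increases across a period and decreases down a group, tracking effective nuclear charge and atomic size.
These span different periods and groups, so the two trends combine.
Be > K: relative to K, both the across-period and down-group shifts push Be's electronegativity up.
B > Be: B lies to the right of Be in period 2, so the across-period effect alone puts B higher.
O > B: O lies to the right of B in period 2, so the across-period effect alone puts O higher.
For reference (Pauling): Be 1.57, B 2.04, O 3.44, K 0.82.
So from highest to lowest: O > B > Be > K.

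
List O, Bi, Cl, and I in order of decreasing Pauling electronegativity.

O, Cl, I, Bi

O is in period 2, group 16; Cl is in period 3, group 17; I is in period 5, group 17; Bi is in period 6, group 15.
EN rises left→right (higher Z_eff, smaller atoms) and falls top→bottom (larger, more shielded atoms).
Here both period and group differ, so the two effects have to be weighed against each other.
I > Bi: both effects reinforce here, so I is clearly the higher of the two.
Cl > I: Cl sits above I in group 17, so the down-group effect alone puts Cl higher.
O > Cl: the two effects oppose for this pair; the down-group effect wins (3.44 vs 3.16).
Tabulated electronegativity (Pauling): O 3.44, Cl 3.16, I 2.66, Bi 2.02.
So from highest to lowest: O > Cl > I > Bi.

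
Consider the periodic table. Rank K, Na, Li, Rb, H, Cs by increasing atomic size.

Across a period the added protons contract the valence shell; down a group each new principal shell makes the atom larger.
All are in group 1, so atomic radius increases down the group.
So from smallest to largest: H < Li < Na < K < Rb < Cs.

H, Li, Na, K, Rb, Cs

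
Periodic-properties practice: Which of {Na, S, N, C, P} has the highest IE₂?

Na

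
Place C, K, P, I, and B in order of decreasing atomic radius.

B is in period 2, group 13; C is in period 2, group 14; P is in period 3, group 15; K is in period 4, group 1; I is in period 5, group 17.
Across a period the added protons contract the valence shell; down a group each new principal shell makes the atom larger.
These span different periods and groups, so the two trends combine.
B > C: both are in period 2; the period trend gives B the larger value.
P > B: period and group pull opposite ways; the down-group shift dominates (111 vs 85 pm).
I > P: period and group pull opposite ways; the down-group shift dominates (133 vs 111 pm).
K > I: the two effects oppose for this pair; the across-period effect wins (196 vs 133 pm).
Approximate values (pm): B 85, C 75, P 111, K 196, I 133.
So from largest to smallest: K > I > P > B > C.

K, I, P, B, C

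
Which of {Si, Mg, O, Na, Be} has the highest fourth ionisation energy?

Be

The fourth ionization energy removes an electron from the +3 ion. For each element: Si³⁺ still has 1 valence electron; Mg³⁺ is already 1 electron into the core; O³⁺ still has 3 valence electrons; Na³⁺ is already 2 electrons into the core; Be³⁺ is already 1 electron into the core.
Breaking into a closed-shell core is much more expensive than removing a leftover valence electron — Na, Mg and Be have the largest IE_4 here.
Valence configurations: Si³⁺ [Ne]3s¹, O³⁺ [He]2s²2p¹.
Tabulated IE_4 (kJ/mol): Si 4356, Mg 10543, O 7469, Na 9543, Be 21007.
Overall IE_4 order: Si < O < Na < Mg < Be.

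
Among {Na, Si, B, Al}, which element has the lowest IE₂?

Si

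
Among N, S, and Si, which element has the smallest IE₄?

Consider each +3 ion: N³⁺ still has 2 valence electrons; S³⁺ still has 3 valence electrons; Si³⁺ still has 1 valence electron.
All are still removing valence electrons, so compare the +3 ions as you would atoms: IE_4 generally rises across a period (higher Z_eff) and falls down a group (larger shell), subject to the usual subshell exceptions.
Valence configurations: N³⁺ [He]2s², S³⁺ [Ne]3s²3p¹, Si³⁺ [Ne]3s¹.
Approximate IE_4 values (kJ/mol): N 7475, S 4556, Si 4356.
Hence IE_4: Si < S < N.

Si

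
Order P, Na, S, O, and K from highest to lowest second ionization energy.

The second ionization energy removes an electron from the +1 ion. For each element: P⁺ still has 4 valence electrons; Na⁺ is the bare [Ne] core; S⁺ still has 5 valence electrons; O⁺ still has 5 valence electrons; K⁺ is the bare [Ar] core.
Usually core removal costs more than valence removal, but here the competition is close: a tightly held n=2 valence electron can cost more to remove than an n=3 core electron, so the actual values have to decide it.
Valence configurations: P⁺ [Ne]3s²3p², S⁺ [Ne]3s²3p³, O⁺ [He]2s²2p³.
Tabulated IE_2 (kJ/mol): P 1907, Na 4562, S 2252, O 3388, K 3052.
Putting it together, IE_2: P < S < K < O < Na.

Na > O > K > S > P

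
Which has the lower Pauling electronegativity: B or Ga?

Ga

B is in period 2, group 13; Ga is in period 4, group 13.
Electronegativity increases across a period and decreases down a group, tracking effective nuclear charge and atomic size.
All are in group 13, so electronegativity increases up the group.
So Ga has the lower Pauling electronegativity (Ga < B).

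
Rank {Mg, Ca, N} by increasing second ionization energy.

Ca < Mg < N

After 1 electron has been removed, what remains? Mg⁺ still has 1 valence electron; Ca⁺ still has 1 valence electron; N⁺ still has 4 valence electrons.
All are still removing valence electrons, so compare the +1 ions as you would atoms: IE_2 generally rises across a period (higher Z_eff) and falls down a group (larger shell), subject to the usual subshell exceptions.
Valence configurations: Mg⁺ [Ne]3s¹, Ca⁺ [Ar]4s¹, N⁺ [He]2s²2p².
Approximate IE_2 values (kJ/mol): Mg 1451, Ca 1145, N 2856.
Putting it together, IE_2: Ca < Mg < N.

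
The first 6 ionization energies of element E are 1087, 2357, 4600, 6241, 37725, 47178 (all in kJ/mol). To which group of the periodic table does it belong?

Look for the largest jump between consecutive ionization energies: IE5/IE4 ≈ 6.0, far larger than any earlier ratio.
That jump marks the point where a core electron is being removed. So the atom has 4 valence electrons.
A main-group element with 4 valence electrons is in group 14.

Group 14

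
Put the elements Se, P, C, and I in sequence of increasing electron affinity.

C is in period 2, group 14; P is in period 3, group 15; Se is in period 4, group 16; I is in period 5, group 17.
Electron affinity generally becomes more exothermic across a period toward the halogens and less exothermic down a group.
A diagonal step moves right (one effect) and down (the opposite effect) at once.
C > P: period and group pull opposite ways; the down-group shift dominates (122 vs 72 kJ/mol).
Se > C: period and group pull opposite ways; the across-period shift dominates (195 vs 122 kJ/mol).
I > Se: the two effects oppose for this pair; the across-period effect wins (295 vs 195 kJ/mol).
Tabulated electron affinity (kJ/mol): C 122, P 72, Se 195, I 295.
So from lowest to highest: P < C < Se < I.

P, C, Se, I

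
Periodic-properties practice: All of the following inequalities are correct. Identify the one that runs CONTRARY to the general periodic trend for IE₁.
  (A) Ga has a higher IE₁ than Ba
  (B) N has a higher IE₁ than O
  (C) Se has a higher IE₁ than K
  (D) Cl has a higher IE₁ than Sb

The general trend: IE₁ increases across a period and decreases down a group.
(A) Ga (period 4, group 13) vs Ba (period 6, group 2): the stated order agrees with the simple trend.
(B) N (period 2, group 15) vs O (period 2, group 16): the stated order contradicts the simple trend.
(C) Se (period 4, group 16) vs K (period 4, group 1): the stated order agrees with the simple trend.
(D) Cl (period 3, group 17) vs Sb (period 5, group 15): the stated order agrees with the simple trend.
The exception is (B): pairing an electron in O's 2p⁴ costs repulsion energy, so O ionizes more easily than half-filled N (2p³).

(B)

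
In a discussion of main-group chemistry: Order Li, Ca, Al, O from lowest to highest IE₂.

After 1 electron has been removed, what remains? Li⁺ is the bare [He] core; Ca⁺ still has 1 valence electron; Al⁺ still has 2 valence electrons; O⁺ still has 5 valence electrons.
Breaking into a closed-shell core is much more expensive than removing a leftover valence electron — Li has the largest IE_2 here.
Valence configurations: Ca⁺ [Ar]4s¹, Al⁺ [Ne]3s², O⁺ [He]2s²2p³.
Approximate IE_2 values (kJ/mol): Li 7298, Ca 1145, Al 1817, O 3388.
Putting it together, IE_2: Ca < Al < O < Li.

Ca < Al < O < Li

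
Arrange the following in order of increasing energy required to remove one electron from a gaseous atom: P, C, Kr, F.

C is in period 2, group 14; F is in period 2, group 17; P is in period 3, group 15; Kr is in period 4, group 18.
Removing the outermost electron gets harder across a period and easier down a group.
Neither a single period nor a single group — weigh both effects.
C > P: the two effects oppose for this pair; the down-group effect wins (1086 vs 1012 kJ/mol).
Kr > C: period and group pull opposite ways; the across-period shift dominates (1351 vs 1086 kJ/mol).
F > Kr: period and group pull opposite ways; the down-group shift dominates (1681 vs 1351 kJ/mol).
For reference (kJ/mol): C 1086, F 1681, P 1012, Kr 1351.
So from lowest to highest: P < C < Kr < F.

P, C, Kr, F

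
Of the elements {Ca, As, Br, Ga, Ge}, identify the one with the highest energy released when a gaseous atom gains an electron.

Ca is in period 4, group 2; Ga is in period 4, group 13; Ge is in period 4, group 14; As is in period 4, group 15; Br is in period 4, group 17.
Adding an electron releases more energy for atoms nearer the top right (short of the noble gases).
All lie in period 4; the across-period trend (electron affinity increases left to right) applies, with the exception below.
Note the exception: Ge has a higher electron affinity than As, contrary to the simple trend — adding an electron to As's half-filled 4p³ is unfavourable, so Ge (4p²) has the more exothermic EA.
For reference (kJ/mol): Ca 2, Ga 29, Ge 119, As 78, Br 325.
The highest energy released when a gaseous atom gains an electron among these belongs to Br.

Br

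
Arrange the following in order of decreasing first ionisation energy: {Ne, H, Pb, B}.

H is in period 1, group 1; B is in period 2, group 13; Ne is in period 2, group 18; Pb is in period 6, group 14.
First ionization energy rises across a period (greater Z_eff holds electrons more tightly) and falls down a group (valence electrons are farther from the nucleus).
Neither a single period nor a single group — weigh both effects.
B > Pb: period and group pull opposite ways; the down-group shift dominates (801 vs 716 kJ/mol).
H > B: period and group pull opposite ways; the down-group shift dominates (1312 vs 801 kJ/mol).
Ne > H: the two effects oppose for this pair; the across-period effect wins (2081 vs 1312 kJ/mol).
For reference (kJ/mol): H 1312, B 801, Ne 2081, Pb 716.
So from highest to lowest: Ne > H > B > Pb.

Ne > H > B > Pb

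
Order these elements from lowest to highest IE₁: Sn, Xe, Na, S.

Na < Sn < S < Xe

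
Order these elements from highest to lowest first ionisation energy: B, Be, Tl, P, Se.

P, Se, Be, B, Tl

Be is in period 2, group 2; B is in period 2, group 13; P is in period 3, group 15; Se is in period 4, group 16; Tl is in period 6, group 13.
IE₁ increases left→right with effective nuclear charge and decreases top→bottom as the valence shell moves farther out.
Here both period and group differ, so the two effects have to be weighed against each other.
B > Tl: B sits above Tl in group 13, so the down-group effect alone puts B higher.
Be > B: this pair runs against the simple trend — see the exception note.
Se > Be: period and group pull opposite ways; the across-period shift dominates (941 vs 900 kJ/mol).
P > Se: the two effects oppose for this pair; the down-group effect wins (1012 vs 941 kJ/mol).
Note the exception: Be has a higher first ionization energy than B, contrary to the simple trend — removing B's lone 2p electron is easier than breaking Be's filled 2s².
For reference (kJ/mol): Be 900, B 801, P 1012, Se 941, Tl 589.
So from highest to lowest: P > Se > Be > B > Tl.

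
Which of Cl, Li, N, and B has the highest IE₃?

Li

Consider each +2 ion: Cl²⁺ still has 5 valence electrons; Li²⁺ is already 1 electron into the core; N²⁺ still has 3 valence electrons; B²⁺ still has 1 valence electron.
Core electrons are held far more tightly than valence electrons, so Li tops the IE_3 order.
Valence configurations: Cl²⁺ [Ne]3s²3p³, N²⁺ [He]2s²2p¹, B²⁺ [He]2s¹.
Tabulated IE_3 (kJ/mol): Cl 3822, Li 11815, N 4578, B 3660.
Putting it together, IE_3: B < Cl < N < Li.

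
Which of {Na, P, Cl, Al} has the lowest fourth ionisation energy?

P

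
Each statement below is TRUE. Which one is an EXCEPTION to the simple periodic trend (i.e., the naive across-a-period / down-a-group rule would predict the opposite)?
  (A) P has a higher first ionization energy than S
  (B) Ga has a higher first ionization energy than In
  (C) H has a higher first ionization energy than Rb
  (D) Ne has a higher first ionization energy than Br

The general trend: first ionization energy increases across a period and decreases down a group.
(A) P (period 3, group 15) vs S (period 3, group 16): the stated order contradicts the simple trend.
(B) Ga (period 4, group 13) vs In (period 5, group 13): the stated order agrees with the simple trend.
(C) H (period 1, group 1) vs Rb (period 5, group 1): the stated order agrees with the simple trend.
(D) Ne (period 2, group 18) vs Br (period 4, group 17): the stated order agrees with the simple trend.
The exception is (A): S (3p⁴) ionizes more easily than half-filled P (3p³) because the paired 3p electron in S is pushed out by e⁻–e⁻ repulsion.

(A)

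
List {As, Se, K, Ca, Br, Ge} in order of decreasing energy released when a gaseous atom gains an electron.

Atoms with high Z_eff and room in the valence shell (especially the halogens) have the most exothermic electron affinities.
All lie in period 4; the across-period trend (electron affinity increases left to right) applies, with the exception below.
Note the exception: K has a higher electron affinity than Ca, contrary to the simple trend — adding an electron to Ca (ns²) has to open a new, higher-energy np subshell, which is unfavourable.
Note the exception: Ge has a higher electron affinity than As, contrary to the simple trend — adding an electron to As's half-filled 4p³ is unfavourable, so Ge (4p²) has the more exothermic EA.
For reference (kJ/mol): K 48, Ca 2, Ge 119, As 78, Se 195, Br 325.
So from highest to lowest: Br > Se > Ge > As > K > Ca.

Br > Se > Ge > As > K > Ca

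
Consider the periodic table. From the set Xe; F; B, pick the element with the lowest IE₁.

B

B is in period 2, group 13; F is in period 2, group 17; Xe is in period 5, group 18.
First ionization energy rises across a period (greater Z_eff holds electrons more tightly) and falls down a group (valence electrons are farther from the nucleus).
These span different periods and groups, so the two trends combine.
Xe > B: the two effects oppose for this pair; the across-period effect wins (1170 vs 801 kJ/mol).
F > Xe: period and group pull opposite ways; the down-group shift dominates (1681 vs 1170 kJ/mol).
For reference (kJ/mol): B 801, F 1681, Xe 1170.
The lowest IE₁ among these belongs to B.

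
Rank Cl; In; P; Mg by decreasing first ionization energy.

Cl > P > Mg > In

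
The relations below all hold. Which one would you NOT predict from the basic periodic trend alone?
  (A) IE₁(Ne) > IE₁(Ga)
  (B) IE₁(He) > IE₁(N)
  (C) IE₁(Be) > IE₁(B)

(C)

The general trend: first ionization energy increases across a period and decreases down a group.
(A) Ne (period 2, group 18) vs Ga (period 4, group 13): the stated order agrees with the simple trend.
(B) He (period 1, group 18) vs N (period 2, group 15): the stated order agrees with the simple trend.
(C) Be (period 2, group 2) vs B (period 2, group 13): the stated order contradicts the simple trend.
The exception is (C): removing B's lone 2p electron is easier than breaking Be's filled 2s².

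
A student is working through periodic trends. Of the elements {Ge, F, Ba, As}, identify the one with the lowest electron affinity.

F is in period 2, group 17; Ge is in period 4, group 14; As is in period 4, group 15; Ba is in period 6, group 2.
Electron affinity generally becomes more exothermic across a period toward the halogens and less exothermic down a group.
Here both period and group differ, so the two effects have to be weighed against each other.
As > Ba: relative to Ba, both the across-period and down-group shifts push As's electron affinity up.
Ge > As: this pair runs against the simple trend — see the exception note.
F > Ge: both effects reinforce here, so F is clearly the higher of the two.
Note the exception: Ge has a higher electron affinity than As, contrary to the simple trend — adding an electron to As's half-filled 4p³ is unfavourable, so Ge (4p²) has the more exothermic EA.
Tabulated electron affinity (kJ/mol): F 328, Ge 119, As 78, Ba 14.
The lowest electron affinity among these belongs to Ba.

Ba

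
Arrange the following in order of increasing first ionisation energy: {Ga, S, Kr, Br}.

S is in period 3, group 16; Ga is in period 4, group 13; Br is in period 4, group 17; Kr is in period 4, group 18.
First ionization energy rises across a period (greater Z_eff holds electrons more tightly) and falls down a group (valence electrons are farther from the nucleus).
These span different periods and groups, so the two trends combine.
S > Ga: both effects reinforce here, so S is clearly the higher of the two.
Br > S: period and group pull opposite ways; the across-period shift dominates (1140 vs 1000 kJ/mol).
Kr > Br: Kr lies to the right of Br in period 4, so the across-period effect alone puts Kr higher.
Tabulated first ionization energy (kJ/mol): S 1000, Ga 579, Br 1140, Kr 1351.
So from lowest to highest: Ga < S < Br < Kr.

Ga < S < Br < Kr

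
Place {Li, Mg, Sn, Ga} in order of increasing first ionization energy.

Li, Ga, Sn, Mg

Li is in period 2, group 1; Mg is in period 3, group 2; Ga is in period 4, group 13; Sn is in period 5, group 14.
Removing the outermost electron gets harder across a period and easier down a group.
A diagonal step moves right (one effect) and down (the opposite effect) at once.
Ga > Li: period and group pull opposite ways; the across-period shift dominates (579 vs 520 kJ/mol).
Sn > Ga: period and group pull opposite ways; the across-period shift dominates (709 vs 579 kJ/mol).
Mg > Sn: period and group pull opposite ways; the down-group shift dominates (738 vs 709 kJ/mol).
Approximate values (kJ/mol): Li 520, Mg 738, Ga 579, Sn 709.
So from lowest to highest: Li < Ga < Sn < Mg.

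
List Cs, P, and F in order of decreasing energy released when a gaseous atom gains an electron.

F > P > Cs

F is in period 2, group 17; P is in period 3, group 15; Cs is in period 6, group 1.
Atoms with high Z_eff and room in the valence shell (especially the halogens) have the most exothermic electron affinities.
Here both period and group differ, so the two effects have to be weighed against each other.
P > Cs: relative to Cs, both the across-period and down-group shifts push P's electron affinity up.
F > P: both effects reinforce here, so F is clearly the higher of the two.
Tabulated electron affinity (kJ/mol): F 328, P 72, Cs 46.
So from highest to lowest: F > P > Cs.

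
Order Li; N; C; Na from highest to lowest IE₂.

After 1 electron has been removed, what remains? Li⁺ is the bare [He] core; N⁺ still has 4 valence electrons; C⁺ still has 3 valence electrons; Na⁺ is the bare [Ne] core.
Breaking into a closed-shell core is much more expensive than removing a leftover valence electron — Na and Li have the largest IE_2 here.
Valence configurations: N⁺ [He]2s²2p², C⁺ [He]2s²2p¹.
Tabulated IE_2 (kJ/mol): Li 7298, N 2856, C 2353, Na 4562.
Overall IE_2 order: C < N < Na < Li.

Li, Na, N, C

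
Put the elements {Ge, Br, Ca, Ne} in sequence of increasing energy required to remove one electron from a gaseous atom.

Ne is in period 2, group 18; Ca is in period 4, group 2; Ge is in period 4, group 14; Br is in period 4, group 17.
IE₁ increases left→right with effective nuclear charge and decreases top→bottom as the valence shell moves farther out.
Neither a single period nor a single group — weigh both effects.
Ge > Ca: both are in period 4; the period trend gives Ge the larger value.
Br > Ge: Br lies to the right of Ge in period 4, so the across-period effect alone puts Br higher.
Ne > Br: both effects reinforce here, so Ne is clearly the higher of the two.
For reference (kJ/mol): Ne 2081, Ca 590, Ge 762, Br 1140.
So from lowest to highest: Ca < Ge < Br < Ne.

Ca < Ge < Br < Ne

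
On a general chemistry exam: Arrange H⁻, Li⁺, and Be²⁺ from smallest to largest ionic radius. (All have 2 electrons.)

Be²⁺ < Li⁺ < H⁻

All of these have 2 electrons, so size is governed by nuclear charge alone: the more protons, the stronger the pull on the same electron cloud, and the smaller the ion.
Nuclear charges: Be²⁺ (Z=4), Li⁺ (Z=3), H⁻ (Z=1).
Smallest to largest: Be²⁺ < Li⁺ < H⁻.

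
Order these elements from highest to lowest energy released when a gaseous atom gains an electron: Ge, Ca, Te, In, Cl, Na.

Na is in period 3, group 1; Cl is in period 3, group 17; Ca is in period 4, group 2; Ge is in period 4, group 14; In is in period 5, group 13; Te is in period 5, group 16.
Electron affinity generally becomes more exothermic across a period toward the halogens and less exothermic down a group.
Here both period and group differ, so the two effects have to be weighed against each other.
In > Ca: period and group pull opposite ways; the across-period shift dominates (29 vs 2 kJ/mol).
Na > In: period and group pull opposite ways; the down-group shift dominates (53 vs 29 kJ/mol).
Ge > Na: the two effects oppose for this pair; the across-period effect wins (119 vs 53 kJ/mol).
Te > Ge: period and group pull opposite ways; the across-period shift dominates (190 vs 119 kJ/mol).
Cl > Te: both effects reinforce here, so Cl is clearly the higher of the two.
Approximate values (kJ/mol): Na 53, Cl 349, Ca 2, Ge 119, In 29, Te 190.
So from highest to lowest: Cl > Te > Ge > Na > In > Ca.

Cl, Te, Ge, Na, In, Ca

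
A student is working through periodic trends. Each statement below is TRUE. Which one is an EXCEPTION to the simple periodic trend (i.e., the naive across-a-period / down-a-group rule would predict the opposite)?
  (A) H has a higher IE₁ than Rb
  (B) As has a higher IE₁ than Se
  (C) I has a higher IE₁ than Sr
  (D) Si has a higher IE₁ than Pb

(B)

The general trend: IE₁ increases across a period and decreases down a group.
(A) H (period 1, group 1) vs Rb (period 5, group 1): the stated order agrees with the simple trend.
(B) As (period 4, group 15) vs Se (period 4, group 16): the stated order contradicts the simple trend.
(C) I (period 5, group 17) vs Sr (period 5, group 2): the stated order agrees with the simple trend.
(D) Si (period 3, group 14) vs Pb (period 6, group 14): the stated order agrees with the simple trend.
The exception is (B): Se (4p⁴) ionizes more easily than half-filled As (4p³).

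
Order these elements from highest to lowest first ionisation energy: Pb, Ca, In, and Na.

Pb > Ca > In > Na

Na is in period 3, group 1; Ca is in period 4, group 2; In is in period 5, group 13; Pb is in period 6, group 14.
Removing the outermost electron gets harder across a period and easier down a group.
A diagonal step moves right (one effect) and down (the opposite effect) at once.
In > Na: period and group pull opposite ways; the across-period shift dominates (558 vs 496 kJ/mol).
Ca > In: period and group pull opposite ways; the down-group shift dominates (590 vs 558 kJ/mol).
Pb > Ca: the two effects oppose for this pair; the across-period effect wins (716 vs 590 kJ/mol).
Tabulated first ionization energy (kJ/mol): Na 496, Ca 590, In 558, Pb 716.
So from highest to lowest: Pb > Ca > In > Na.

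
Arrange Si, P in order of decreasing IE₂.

P, Si

After 1 electron has been removed, what remains? Si⁺ still has 3 valence electrons; P⁺ still has 4 valence electrons.
All are still removing valence electrons, so compare the +1 ions as you would atoms: IE_2 generally rises across a period (higher Z_eff) and falls down a group (larger shell), subject to the usual subshell exceptions.
Valence configurations: Si⁺ [Ne]3s²3p¹, P⁺ [Ne]3s²3p².
The numbers (kJ/mol): Si 1577, P 1907.
So the second ionization energies run Si < P.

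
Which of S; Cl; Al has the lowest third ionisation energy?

Consider each +2 ion: S²⁺ still has 4 valence electrons; Cl²⁺ still has 5 valence electrons; Al²⁺ still has 1 valence electron.
All are still removing valence electrons, so compare the +2 ions as you would atoms: IE_3 generally rises across a period (higher Z_eff) and falls down a group (larger shell), subject to the usual subshell exceptions.
Valence configurations: S²⁺ [Ne]3s²3p², Cl²⁺ [Ne]3s²3p³, Al²⁺ [Ne]3s¹.
Tabulated IE_3 (kJ/mol): S 3357, Cl 3822, Al 2745.
Overall IE_3 order: Al < S < Cl.

Al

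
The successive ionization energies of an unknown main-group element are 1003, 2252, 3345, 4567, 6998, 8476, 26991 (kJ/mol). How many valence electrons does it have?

6

Look for the largest jump between consecutive ionization energies: IE7/IE6 ≈ 3.2, far larger than any earlier ratio.
That jump marks the point where a core electron is being removed. So the atom has 6 valence electrons.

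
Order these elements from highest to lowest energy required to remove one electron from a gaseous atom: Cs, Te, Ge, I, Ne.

Ne, I, Te, Ge, Cs

Ne is in period 2, group 18; Ge is in period 4, group 14; Te is in period 5, group 16; I is in period 5, group 17; Cs is in period 6, group 1.
First ionization energy rises across a period (greater Z_eff holds electrons more tightly) and falls down a group (valence electrons are farther from the nucleus).
These span different periods and groups, so the two trends combine.
Ge > Cs: both effects reinforce here, so Ge is clearly the higher of the two.
Te > Ge: the two effects oppose for this pair; the across-period effect wins (869 vs 762 kJ/mol).
I > Te: both are in period 5; the period trend gives I the larger value.
Ne > I: both effects reinforce here, so Ne is clearly the higher of the two.
Approximate values (kJ/mol): Ne 2081, Ge 762, Te 869, I 1008, Cs 376.
So from highest to lowest: Ne > I > Te > Ge > Cs.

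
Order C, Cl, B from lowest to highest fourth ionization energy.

After 3 electrons have been removed, what remains? C³⁺ still has 1 valence electron; Cl³⁺ still has 4 valence electrons; B³⁺ is the bare [He] core.
Pulling an electron out of a noble-gas core costs far more than removing a remaining valence electron, so B sits at the high end of IE_4.
Valence configurations: C³⁺ [He]2s¹, Cl³⁺ [Ne]3s²3p².
Approximate IE_4 values (kJ/mol): C 6223, Cl 5159, B 25026.
Putting it together, IE_4: Cl < C < B.

Cl, C, B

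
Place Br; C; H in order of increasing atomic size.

H < C < Br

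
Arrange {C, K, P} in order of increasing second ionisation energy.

Consider each +1 ion: C⁺ still has 3 valence electrons; K⁺ is the bare [Ar] core; P⁺ still has 4 valence electrons.
Core electrons are held far more tightly than valence electrons, so K tops the IE_2 order.
Valence configurations: C⁺ [He]2s²2p¹, P⁺ [Ne]3s²3p².
The numbers (kJ/mol): C 2353, K 3052, P 1907.
Putting it together, IE_2: P < C < K.

P < C < K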